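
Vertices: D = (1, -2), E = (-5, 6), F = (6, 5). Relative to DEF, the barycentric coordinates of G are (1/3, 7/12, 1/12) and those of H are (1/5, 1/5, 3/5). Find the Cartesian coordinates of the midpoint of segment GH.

(43/120, 141/40)

Barycentric coordinates of the midpoint are the average: (4/15, 47/120, 41/120).
Converting: (4/15)·D + (47/120)·E + (41/120)·F = (43/120, 141/40).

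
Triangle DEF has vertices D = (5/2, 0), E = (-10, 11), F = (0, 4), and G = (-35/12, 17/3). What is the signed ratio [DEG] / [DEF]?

1/2

[DEF] = ½·((5/2)·(11−4) + (-10)·(4−0) + 0·(0−11)) = ½·(35/2 − 40 + 0) = -45/4.
[DEG] = ½·((5/2)·(11−(17/3)) + (-10)·(17/3−0) + (-35/12)·(0−11)) = ½·(40/3 − 170/3 + 385/12) = -45/8, so the ratio is (-45/8)/(-45/4) = 1/2.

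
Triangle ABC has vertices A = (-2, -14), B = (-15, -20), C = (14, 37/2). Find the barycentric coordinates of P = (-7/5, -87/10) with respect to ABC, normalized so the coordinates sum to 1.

(3/5, 1/5, 1/5)

Signed area of the reference triangle: [ABC] = ½·((-2)·(-20−(37/2)) + (-15)·(37/2−(-14)) + 14·(-14−(-20))) = ½·(77 − 975/2 + 84) = -653/4.
[PBC] = ½·((-7/5)·(-20−(37/2)) + (-15)·(37/2−(-87/10)) + 14·(-87/10−(-20))) = ½·(539/10 − 408 + 791/5) = -1959/20, so the A-coordinate is (-1959/20)/(-653/4) = 3/5.
[APC] = ½·((-2)·(-87/10−(37/2)) + (-7/5)·(37/2−(-14)) + 14·(-14−(-87/10))) = ½·(272/5 − 91/2 − 371/5) = -653/20, so the B-coordinate is 1/5.
[ABP] = ½·((-2)·(-20−(-87/10)) + (-15)·(-87/10−(-14)) + (-7/5)·(-14−(-20))) = ½·(113/5 − 159/2 − 42/5) = -653/20, so the C-coordinate is 1/5.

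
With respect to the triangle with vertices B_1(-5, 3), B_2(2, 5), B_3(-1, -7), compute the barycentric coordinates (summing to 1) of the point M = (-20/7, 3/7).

(4/7, 1/7, 2/7)

Signed area of the reference triangle: [B_1B_2B_3] = ½·((-5)·(5−(-7)) + 2·(-7−3) + (-1)·(3−5)) = ½·(-60 − 20 + 2) = -39.
[MB_2B_3] = ½·((-20/7)·(5−(-7)) + 2·(-7−(3/7)) + (-1)·(3/7−5)) = ½·(-240/7 − 104/7 + 32/7) = -156/7, so the B_1-coordinate is (-156/7)/(-39) = 4/7.
[B_1MB_3] = ½·((-5)·(3/7−(-7)) + (-20/7)·(-7−3) + (-1)·(3−(3/7))) = ½·(-260/7 + 200/7 − 18/7) = -39/7, so the B_2-coordinate is 1/7.
[B_1B_2M] = ½·((-5)·(5−(3/7)) + 2·(3/7−3) + (-20/7)·(3−5)) = ½·(-160/7 − 36/7 + 40/7) = -78/7, so the B_3-coordinate is 2/7.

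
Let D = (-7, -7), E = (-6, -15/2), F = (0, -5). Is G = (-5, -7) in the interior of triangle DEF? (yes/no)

yes

Barycentric coordinates of G: (1/11, 8/11, 2/11).
The three coordinates are positive, positive, positive; a point is interior exactly when all three are positive.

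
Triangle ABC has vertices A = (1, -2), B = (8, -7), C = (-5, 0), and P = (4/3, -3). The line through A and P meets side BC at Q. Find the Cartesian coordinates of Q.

(3/2, -7/2)

Barycentric coordinates of P with respect to ABC: (1/3, 1/3, 1/3).
On side BC the A-coordinate is zero; dropping P's A-weight 1/3 and renormalizing the remaining 1/3 : 1/3 gives weights 1/2, 1/2 on B, C.
Q = (1/2)·(8, -7) + (1/2)·(-5, 0) = (3/2, -7/2).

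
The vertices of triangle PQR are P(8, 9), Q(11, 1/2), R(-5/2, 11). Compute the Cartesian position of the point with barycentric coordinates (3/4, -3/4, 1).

(-19/4, 139/8)

S = (3/4)·P + (-3/4)·Q + 1·R.
x-coordinate: (3/4)·8 + (-3/4)·11 + 1·(-5/2) = -19/4.
y-coordinate: (3/4)·9 + (-3/4)·(1/2) + 1·11 = 139/8.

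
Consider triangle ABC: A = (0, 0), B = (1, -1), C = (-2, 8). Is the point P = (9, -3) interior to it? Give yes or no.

no

Barycentric coordinates of P: (-11, 11, 1).
The three coordinates are negative, positive, positive; a point is interior exactly when all three are positive.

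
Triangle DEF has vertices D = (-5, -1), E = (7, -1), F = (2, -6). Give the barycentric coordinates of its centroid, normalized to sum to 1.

(1/3, 1/3, 1/3)

The centroid is the average of the vertices, so each weight is 1/3.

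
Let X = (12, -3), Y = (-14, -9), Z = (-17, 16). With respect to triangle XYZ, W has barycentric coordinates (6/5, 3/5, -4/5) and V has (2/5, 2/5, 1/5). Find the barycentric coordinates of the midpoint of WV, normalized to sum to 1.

(4/5, 1/2, -3/10)

Since both coordinate triples sum to 1, the midpoint's barycentrics are the componentwise average.
(6/5+2/5)/2 = 4/5; similarly 1/2 and -3/10.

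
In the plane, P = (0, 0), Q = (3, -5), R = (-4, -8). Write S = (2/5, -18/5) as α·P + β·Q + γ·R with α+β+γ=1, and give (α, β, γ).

(2/5, 2/5, 1/5)

Signed area of the reference triangle: [PQR] = ½·(0·(-5−(-8)) + 3·(-8−0) + (-4)·(0−(-5))) = ½·(0 − 24 − 20) = -22.
[SQR] = ½·((2/5)·(-5−(-8)) + 3·(-8−(-18/5)) + (-4)·(-18/5−(-5))) = ½·(6/5 − 66/5 − 28/5) = -44/5, so the P-coordinate is (-44/5)/(-22) = 2/5.
[PSR] = ½·(0·(-18/5−(-8)) + (2/5)·(-8−0) + (-4)·(0−(-18/5))) = ½·(0 − 16/5 − 72/5) = -44/5, so the Q-coordinate is 2/5.
[PQS] = ½·(0·(-5−(-18/5)) + 3·(-18/5−0) + (2/5)·(0−(-5))) = ½·(0 − 54/5 + 2) = -22/5, so the R-coordinate is 1/5.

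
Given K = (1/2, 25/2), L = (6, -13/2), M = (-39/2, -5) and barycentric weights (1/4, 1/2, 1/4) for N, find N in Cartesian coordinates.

N = (1/4)·K + (1/2)·L + (1/4)·M.
x-coordinate: (1/4)·(1/2) + (1/2)·6 + (1/4)·(-39/2) = -7/4.
y-coordinate: (1/4)·(25/2) + (1/2)·(-13/2) + (1/4)·(-5) = -11/8.

(-7/4, -11/8)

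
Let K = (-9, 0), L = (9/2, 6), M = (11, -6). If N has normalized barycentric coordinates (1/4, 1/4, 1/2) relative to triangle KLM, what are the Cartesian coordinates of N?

N = (1/4)·K + (1/4)·L + (1/2)·M.
x-coordinate: (1/4)·(-9) + (1/4)·(9/2) + (1/2)·11 = 35/8.
y-coordinate: (1/4)·0 + (1/4)·6 + (1/2)·(-6) = -3/2.

(35/8, -3/2)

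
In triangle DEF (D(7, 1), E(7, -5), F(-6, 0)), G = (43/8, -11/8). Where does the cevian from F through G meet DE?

(7, -11/7)

Barycentric coordinates of G with respect to DEF: (1/2, 3/8, 1/8).
On side DE the F-coordinate is zero; dropping G's F-weight 1/8 and renormalizing the remaining 1/2 : 3/8 gives weights 4/7, 3/7 on D, E.
H = (4/7)·(7, 1) + (3/7)·(7, -5) = (7, -11/7).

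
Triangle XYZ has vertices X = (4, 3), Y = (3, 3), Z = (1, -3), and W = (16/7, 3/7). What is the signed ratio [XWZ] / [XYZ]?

3/7

[XYZ] = ½·(4·(3−(-3)) + 3·(-3−3) + 1·(3−3)) = ½·(24 − 18 + 0) = 3.
[XWZ] = ½·(4·(3/7−(-3)) + (16/7)·(-3−3) + 1·(3−(3/7))) = ½·(96/7 − 96/7 + 18/7) = 9/7, so the ratio is (9/7)/3 = 3/7.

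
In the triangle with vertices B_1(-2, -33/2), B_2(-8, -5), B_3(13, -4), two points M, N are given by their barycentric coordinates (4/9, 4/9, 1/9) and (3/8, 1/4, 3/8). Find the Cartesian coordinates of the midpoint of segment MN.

(-7/16, -303/32)

Barycentric coordinates of the midpoint are the average: (59/144, 25/72, 35/144).
Converting: (59/144)·B_1 + (25/72)·B_2 + (35/144)·B_3 = (-7/16, -303/32).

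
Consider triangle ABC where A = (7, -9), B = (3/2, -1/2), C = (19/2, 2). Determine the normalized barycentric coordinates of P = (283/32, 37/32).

(1/16, 1/16, 7/8)

Signed area of the reference triangle: [ABC] = ½·(7·(-1/2−2) + (3/2)·(2−(-9)) + (19/2)·(-9−(-1/2))) = ½·(-35/2 + 33/2 − 323/4) = -327/8.
[PBC] = ½·((283/32)·(-1/2−2) + (3/2)·(2−(37/32)) + (19/2)·(37/32−(-1/2))) = ½·(-1415/64 + 81/64 + 1007/64) = -327/128, so the A-coordinate is (-327/128)/(-327/8) = 1/16.
[APC] = ½·(7·(37/32−2) + (283/32)·(2−(-9)) + (19/2)·(-9−(37/32))) = ½·(-189/32 + 3113/32 − 6175/64) = -327/128, so the B-coordinate is 1/16.
[ABP] = ½·(7·(-1/2−(37/32)) + (3/2)·(37/32−(-9)) + (283/32)·(-9−(-1/2))) = ½·(-371/32 + 975/64 − 4811/64) = -2289/64, so the C-coordinate is 7/8.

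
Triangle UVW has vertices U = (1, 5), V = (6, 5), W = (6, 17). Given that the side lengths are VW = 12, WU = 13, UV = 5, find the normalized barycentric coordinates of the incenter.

(2/5, 13/30, 1/6)

The incenter has barycentric coordinates proportional to the opposite side lengths: (12 : 13 : 5).
Normalizing by 12+13+5 = 30 gives (2/5, 13/30, 1/6).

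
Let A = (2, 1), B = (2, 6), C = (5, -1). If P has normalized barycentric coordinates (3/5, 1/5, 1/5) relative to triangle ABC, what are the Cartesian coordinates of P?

(13/5, 8/5)

P = (3/5)·A + (1/5)·B + (1/5)·C.
x-coordinate: (3/5)·2 + (1/5)·2 + (1/5)·5 = 13/5.
y-coordinate: (3/5)·1 + (1/5)·6 + (1/5)·(-1) = 8/5.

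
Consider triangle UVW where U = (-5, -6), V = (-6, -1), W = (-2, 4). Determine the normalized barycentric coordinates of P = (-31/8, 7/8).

(1/8, 3/8, 1/2)

Signed area of the reference triangle: [UVW] = ½·((-5)·(-1−4) + (-6)·(4−(-6)) + (-2)·(-6−(-1))) = ½·(25 − 60 + 10) = -25/2.
[PVW] = ½·((-31/8)·(-1−4) + (-6)·(4−(7/8)) + (-2)·(7/8−(-1))) = ½·(155/8 − 75/4 − 15/4) = -25/16, so the U-coordinate is (-25/16)/(-25/2) = 1/8.
[UPW] = ½·((-5)·(7/8−4) + (-31/8)·(4−(-6)) + (-2)·(-6−(7/8))) = ½·(125/8 − 155/4 + 55/4) = -75/16, so the V-coordinate is 3/8.
[UVP] = ½·((-5)·(-1−(7/8)) + (-6)·(7/8−(-6)) + (-31/8)·(-6−(-1))) = ½·(75/8 − 165/4 + 155/8) = -25/4, so the W-coordinate is 1/2.
Check: 1/8 + 3/8 + 1/2 = 1.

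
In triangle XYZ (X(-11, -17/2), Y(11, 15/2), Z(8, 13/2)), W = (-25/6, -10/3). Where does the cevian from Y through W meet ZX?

(-36/5, -11/2)

Barycentric coordinates of W with respect to XYZ: (2/3, 1/6, 1/6).
On side ZX the Y-coordinate is zero; dropping W's Y-weight 1/6 and renormalizing the remaining 1/6 : 2/3 gives weights 1/5, 4/5 on Z, X.
V = (1/5)·(8, 13/2) + (4/5)·(-11, -17/2) = (-36/5, -11/2).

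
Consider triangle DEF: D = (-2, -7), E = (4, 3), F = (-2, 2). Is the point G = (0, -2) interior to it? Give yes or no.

yes

Barycentric coordinates of G: (13/27, 1/3, 5/27).
The three coordinates are positive, positive, positive; a point is interior exactly when all three are positive.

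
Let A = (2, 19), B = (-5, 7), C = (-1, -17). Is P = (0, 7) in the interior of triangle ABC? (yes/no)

yes

Barycentric coordinates of P: (5/9, 1/6, 5/18).
The three coordinates are positive, positive, positive; a point is interior exactly when all three are positive.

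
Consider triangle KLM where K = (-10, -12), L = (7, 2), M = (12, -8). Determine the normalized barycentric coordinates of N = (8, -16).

Signed area of the reference triangle: [KLM] = ½·((-10)·(2−(-8)) + 7·(-8−(-12)) + 12·(-12−2)) = ½·(-100 + 28 − 168) = -120.
[NLM] = ½·(8·(2−(-8)) + 7·(-8−(-16)) + 12·(-16−2)) = ½·(80 + 56 − 216) = -40, so the K-coordinate is (-40)/(-120) = 1/3.
[KNM] = ½·((-10)·(-16−(-8)) + 8·(-8−(-12)) + 12·(-12−(-16))) = ½·(80 + 32 + 48) = 80, so the L-coordinate is -2/3.
[KLN] = ½·((-10)·(2−(-16)) + 7·(-16−(-12)) + 8·(-12−2)) = ½·(-180 − 28 − 112) = -160, so the M-coordinate is 4/3.

(1/3, -2/3, 4/3)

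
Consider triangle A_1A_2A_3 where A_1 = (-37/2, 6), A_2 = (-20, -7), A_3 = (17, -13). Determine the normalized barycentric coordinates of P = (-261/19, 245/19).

(30/19, -13/19, 2/19)

Signed area of the reference triangle: [A_1A_2A_3] = ½·((-37/2)·(-7−(-13)) + (-20)·(-13−6) + 17·(6−(-7))) = ½·(-111 + 380 + 221) = 245.
[PA_2A_3] = ½·((-261/19)·(-7−(-13)) + (-20)·(-13−(245/19)) + 17·(245/19−(-7))) = ½·(-1566/19 + 9840/19 + 6426/19) = 7350/19, so the A_1-coordinate is (7350/19)/245 = 30/19.
[A_1PA_3] = ½·((-37/2)·(245/19−(-13)) + (-261/19)·(-13−6) + 17·(6−(245/19))) = ½·(-9102/19 + 261 − 2227/19) = -3185/19, so the A_2-coordinate is -13/19.
[A_1A_2P] = ½·((-37/2)·(-7−(245/19)) + (-20)·(245/19−6) + (-261/19)·(6−(-7))) = ½·(6993/19 − 2620/19 − 3393/19) = 490/19, so the A_3-coordinate is 2/19.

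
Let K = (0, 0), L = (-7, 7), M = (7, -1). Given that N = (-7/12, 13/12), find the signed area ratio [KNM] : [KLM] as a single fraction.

[KLM] = ½·(0·(7−(-1)) + (-7)·(-1−0) + 7·(0−7)) = ½·(0 + 7 − 49) = -21.
[KNM] = ½·(0·(13/12−(-1)) + (-7/12)·(-1−0) + 7·(0−(13/12))) = ½·(0 + 7/12 − 91/12) = -7/2, so the ratio is (-7/2)/(-21) = 1/6.

1/6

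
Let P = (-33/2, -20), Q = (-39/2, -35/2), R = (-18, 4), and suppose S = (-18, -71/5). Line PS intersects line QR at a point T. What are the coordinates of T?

(-19, -31/3)

Barycentric coordinates of S with respect to PQR: (2/5, 2/5, 1/5).
On side QR the P-coordinate is zero; dropping S's P-weight 2/5 and renormalizing the remaining 2/5 : 1/5 gives weights 2/3, 1/3 on Q, R.
T = (2/3)·(-39/2, -35/2) + (1/3)·(-18, 4) = (-19, -31/3).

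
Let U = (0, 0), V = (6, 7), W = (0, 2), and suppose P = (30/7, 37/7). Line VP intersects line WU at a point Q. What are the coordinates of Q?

(0, 1)

Barycentric coordinates of P with respect to UVW: (1/7, 5/7, 1/7).
On side WU the V-coordinate is zero; dropping P's V-weight 5/7 and renormalizing the remaining 1/7 : 1/7 gives weights 1/2, 1/2 on W, U.
Q = (1/2)·(0, 2) + (1/2)·(0, 0) = (0, 1).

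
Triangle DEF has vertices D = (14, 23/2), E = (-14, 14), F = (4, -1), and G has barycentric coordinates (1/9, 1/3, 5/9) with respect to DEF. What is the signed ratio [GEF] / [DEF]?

The signed ratio [GEF]/[DEF] equals the barycentric coordinate of G at vertex D, which is 1/9.

1/9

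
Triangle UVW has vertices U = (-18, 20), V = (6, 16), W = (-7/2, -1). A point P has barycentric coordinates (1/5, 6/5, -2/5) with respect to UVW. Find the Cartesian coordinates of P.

P = (1/5)·U + (6/5)·V + (-2/5)·W.
x-coordinate: (1/5)·(-18) + (6/5)·6 + (-2/5)·(-7/2) = 5.
y-coordinate: (1/5)·20 + (6/5)·16 + (-2/5)·(-1) = 118/5.

(5, 118/5)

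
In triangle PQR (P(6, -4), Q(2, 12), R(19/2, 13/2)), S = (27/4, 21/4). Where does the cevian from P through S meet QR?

Barycentric coordinates of S with respect to PQR: (1/4, 1/4, 1/2).
On side QR the P-coordinate is zero; dropping S's P-weight 1/4 and renormalizing the remaining 1/4 : 1/2 gives weights 1/3, 2/3 on Q, R.
T = (1/3)·(2, 12) + (2/3)·(19/2, 13/2) = (7, 25/3).

(7, 25/3)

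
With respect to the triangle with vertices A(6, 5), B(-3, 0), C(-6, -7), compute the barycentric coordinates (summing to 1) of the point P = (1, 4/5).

Signed area of the reference triangle: [ABC] = ½·(6·(0−(-7)) + (-3)·(-7−5) + (-6)·(5−0)) = ½·(42 + 36 − 30) = 24.
[PBC] = ½·(1·(0−(-7)) + (-3)·(-7−(4/5)) + (-6)·(4/5−0)) = ½·(7 + 117/5 − 24/5) = 64/5, so the A-coordinate is (64/5)/24 = 8/15.
[APC] = ½·(6·(4/5−(-7)) + 1·(-7−5) + (-6)·(5−(4/5))) = ½·(234/5 − 12 − 126/5) = 24/5, so the B-coordinate is 1/5.
[ABP] = ½·(6·(0−(4/5)) + (-3)·(4/5−5) + 1·(5−0)) = ½·(-24/5 + 63/5 + 5) = 32/5, so the C-coordinate is 4/15.
Check: 8/15 + 1/5 + 4/15 = 1.

(8/15, 1/5, 4/15)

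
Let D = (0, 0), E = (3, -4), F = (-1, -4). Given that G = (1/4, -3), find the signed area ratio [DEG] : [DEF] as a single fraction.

[DEF] = ½·(0·(-4−(-4)) + 3·(-4−0) + (-1)·(0−(-4))) = ½·(0 − 12 − 4) = -8.
[DEG] = ½·(0·(-4−(-3)) + 3·(-3−0) + (1/4)·(0−(-4))) = ½·(0 − 9 + 1) = -4, so the ratio is (-4)/(-8) = 1/2.

1/2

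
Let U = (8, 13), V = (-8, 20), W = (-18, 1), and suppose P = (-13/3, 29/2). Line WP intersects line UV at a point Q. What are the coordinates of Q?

(-8/5, 86/5)

Barycentric coordinates of P with respect to UVW: (1/3, 1/2, 1/6).
On side UV the W-coordinate is zero; dropping P's W-weight 1/6 and renormalizing the remaining 1/3 : 1/2 gives weights 2/5, 3/5 on U, V.
Q = (2/5)·(8, 13) + (3/5)·(-8, 20) = (-8/5, 86/5).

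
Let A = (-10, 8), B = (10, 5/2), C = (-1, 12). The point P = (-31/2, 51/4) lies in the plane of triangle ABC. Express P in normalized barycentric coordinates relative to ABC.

(1, -1/2, 1/2)

Signed area of the reference triangle: [ABC] = ½·((-10)·(5/2−12) + 10·(12−8) + (-1)·(8−(5/2))) = ½·(95 + 40 − 11/2) = 259/4.
[PBC] = ½·((-31/2)·(5/2−12) + 10·(12−(51/4)) + (-1)·(51/4−(5/2))) = ½·(589/4 − 15/2 − 41/4) = 259/4, so the A-coordinate is (259/4)/(259/4) = 1.
[APC] = ½·((-10)·(51/4−12) + (-31/2)·(12−8) + (-1)·(8−(51/4))) = ½·(-15/2 − 62 + 19/4) = -259/8, so the B-coordinate is -1/2.
[ABP] = ½·((-10)·(5/2−(51/4)) + 10·(51/4−8) + (-31/2)·(8−(5/2))) = ½·(205/2 + 95/2 − 341/4) = 259/8, so the C-coordinate is 1/2.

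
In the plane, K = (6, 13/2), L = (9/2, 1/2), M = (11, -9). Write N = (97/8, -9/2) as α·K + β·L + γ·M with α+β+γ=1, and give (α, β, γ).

(3/4, -3/4, 1)

Signed area of the reference triangle: [KLM] = ½·(6·(1/2−(-9)) + (9/2)·(-9−(13/2)) + 11·(13/2−(1/2))) = ½·(57 − 279/4 + 66) = 213/8.
[NLM] = ½·((97/8)·(1/2−(-9)) + (9/2)·(-9−(-9/2)) + 11·(-9/2−(1/2))) = ½·(1843/16 − 81/4 − 55) = 639/32, so the K-coordinate is (639/32)/(213/8) = 3/4.
[KNM] = ½·(6·(-9/2−(-9)) + (97/8)·(-9−(13/2)) + 11·(13/2−(-9/2))) = ½·(27 − 3007/16 + 121) = -639/32, so the L-coordinate is -3/4.
[KLN] = ½·(6·(1/2−(-9/2)) + (9/2)·(-9/2−(13/2)) + (97/8)·(13/2−(1/2))) = ½·(30 − 99/2 + 291/4) = 213/8, so the M-coordinate is 1.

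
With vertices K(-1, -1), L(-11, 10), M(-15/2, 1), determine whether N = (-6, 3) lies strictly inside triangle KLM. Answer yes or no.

yes

Barycentric coordinates of N: (41/103, 32/103, 30/103).
The three coordinates are positive, positive, positive; a point is interior exactly when all three are positive.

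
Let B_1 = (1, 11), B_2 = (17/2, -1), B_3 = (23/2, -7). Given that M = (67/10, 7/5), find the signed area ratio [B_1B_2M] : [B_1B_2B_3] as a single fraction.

[B_1B_2B_3] = ½·(1·(-1−(-7)) + (17/2)·(-7−11) + (23/2)·(11−(-1))) = ½·(6 − 153 + 138) = -9/2.
[B_1B_2M] = ½·(1·(-1−(7/5)) + (17/2)·(7/5−11) + (67/10)·(11−(-1))) = ½·(-12/5 − 408/5 + 402/5) = -9/5, so the ratio is (-9/5)/(-9/2) = 2/5.

2/5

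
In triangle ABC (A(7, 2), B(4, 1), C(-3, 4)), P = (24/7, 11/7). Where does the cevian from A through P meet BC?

(17/6, 3/2)

Barycentric coordinates of P with respect to ABC: (1/7, 5/7, 1/7).
On side BC the A-coordinate is zero; dropping P's A-weight 1/7 and renormalizing the remaining 5/7 : 1/7 gives weights 5/6, 1/6 on B, C.
Q = (5/6)·(4, 1) + (1/6)·(-3, 4) = (17/6, 3/2).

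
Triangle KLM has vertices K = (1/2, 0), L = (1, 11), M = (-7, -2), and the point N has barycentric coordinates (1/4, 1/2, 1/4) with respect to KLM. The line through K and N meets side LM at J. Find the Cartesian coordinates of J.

Line KN meets LM where the K-coordinate vanishes; zeroing N's K-weight and renormalizing leaves L, M-weights 1/2 : 1/4 → (2/3, 1/3).
So J = (2/3)·L + (1/3)·M = (-5/3, 20/3).

(-5/3, 20/3)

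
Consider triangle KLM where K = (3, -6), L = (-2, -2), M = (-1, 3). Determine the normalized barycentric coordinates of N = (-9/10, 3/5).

(1/10, 3/10, 3/5)

Signed area of the reference triangle: [KLM] = ½·(3·(-2−3) + (-2)·(3−(-6)) + (-1)·(-6−(-2))) = ½·(-15 − 18 + 4) = -29/2.
[NLM] = ½·((-9/10)·(-2−3) + (-2)·(3−(3/5)) + (-1)·(3/5−(-2))) = ½·(9/2 − 24/5 − 13/5) = -29/20, so the K-coordinate is (-29/20)/(-29/2) = 1/10.
[KNM] = ½·(3·(3/5−3) + (-9/10)·(3−(-6)) + (-1)·(-6−(3/5))) = ½·(-36/5 − 81/10 + 33/5) = -87/20, so the L-coordinate is 3/10.
[KLN] = ½·(3·(-2−(3/5)) + (-2)·(3/5−(-6)) + (-9/10)·(-6−(-2))) = ½·(-39/5 − 66/5 + 18/5) = -87/10, so the M-coordinate is 3/5.
Check: 1/10 + 3/10 + 3/5 = 1.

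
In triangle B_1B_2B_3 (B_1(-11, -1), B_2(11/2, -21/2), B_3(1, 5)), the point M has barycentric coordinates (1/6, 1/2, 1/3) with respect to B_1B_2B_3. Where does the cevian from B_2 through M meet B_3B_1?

Line B_2M meets B_3B_1 where the B_2-coordinate vanishes; zeroing M's B_2-weight and renormalizing leaves B_3, B_1-weights 1/3 : 1/6 → (2/3, 1/3).
So N = (2/3)·B_3 + (1/3)·B_1 = (-3, 3).

(-3, 3)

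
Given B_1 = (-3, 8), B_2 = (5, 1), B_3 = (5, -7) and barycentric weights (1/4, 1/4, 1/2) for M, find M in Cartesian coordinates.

(3, -5/4)

M = (1/4)·B_1 + (1/4)·B_2 + (1/2)·B_3.
x-coordinate: (1/4)·(-3) + (1/4)·5 + (1/2)·5 = 3.
y-coordinate: (1/4)·8 + (1/4)·1 + (1/2)·(-7) = -5/4.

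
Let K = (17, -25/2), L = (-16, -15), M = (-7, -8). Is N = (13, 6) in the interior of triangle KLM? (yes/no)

Barycentric coordinates of N: (28/417, -284/139, 1241/417).
The three coordinates are positive, negative, positive; a point is interior exactly when all three are positive.

no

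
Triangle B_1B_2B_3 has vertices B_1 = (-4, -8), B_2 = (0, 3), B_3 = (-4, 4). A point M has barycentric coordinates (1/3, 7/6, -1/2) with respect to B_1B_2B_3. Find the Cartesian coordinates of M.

M = (1/3)·B_1 + (7/6)·B_2 + (-1/2)·B_3.
x-coordinate: (1/3)·(-4) + (7/6)·0 + (-1/2)·(-4) = 2/3.
y-coordinate: (1/3)·(-8) + (7/6)·3 + (-1/2)·4 = -7/6.

(2/3, -7/6)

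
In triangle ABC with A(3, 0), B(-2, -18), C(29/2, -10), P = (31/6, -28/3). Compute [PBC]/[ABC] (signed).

1/3

[ABC] = ½·(3·(-18−(-10)) + (-2)·(-10−0) + (29/2)·(0−(-18))) = ½·(-24 + 20 + 261) = 257/2.
[PBC] = ½·((31/6)·(-18−(-10)) + (-2)·(-10−(-28/3)) + (29/2)·(-28/3−(-18))) = ½·(-124/3 + 4/3 + 377/3) = 257/6, so the ratio is (257/6)/(257/2) = 1/3.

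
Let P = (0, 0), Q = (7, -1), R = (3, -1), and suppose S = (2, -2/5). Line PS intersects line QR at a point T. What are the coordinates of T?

Barycentric coordinates of S with respect to PQR: (3/5, 1/5, 1/5).
On side QR the P-coordinate is zero; dropping S's P-weight 3/5 and renormalizing the remaining 1/5 : 1/5 gives weights 1/2, 1/2 on Q, R.
T = (1/2)·(7, -1) + (1/2)·(3, -1) = (5, -1).

(5, -1)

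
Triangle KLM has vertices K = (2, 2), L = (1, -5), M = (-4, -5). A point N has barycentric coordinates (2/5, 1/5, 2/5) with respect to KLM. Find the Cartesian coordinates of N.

(-3/5, -11/5)

N = (2/5)·K + (1/5)·L + (2/5)·M.
x-coordinate: (2/5)·2 + (1/5)·1 + (2/5)·(-4) = -3/5.
y-coordinate: (2/5)·2 + (1/5)·(-5) + (2/5)·(-5) = -11/5.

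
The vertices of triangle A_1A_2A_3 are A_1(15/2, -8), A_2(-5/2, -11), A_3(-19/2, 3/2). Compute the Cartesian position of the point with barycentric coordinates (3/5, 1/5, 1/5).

(21/10, -67/10)

P = (3/5)·A_1 + (1/5)·A_2 + (1/5)·A_3.
x-coordinate: (3/5)·(15/2) + (1/5)·(-5/2) + (1/5)·(-19/2) = 21/10.
y-coordinate: (3/5)·(-8) + (1/5)·(-11) + (1/5)·(3/2) = -67/10.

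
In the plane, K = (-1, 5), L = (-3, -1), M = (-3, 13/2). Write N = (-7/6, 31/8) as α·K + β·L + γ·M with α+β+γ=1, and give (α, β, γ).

Signed area of the reference triangle: [KLM] = ½·((-1)·(-1−(13/2)) + (-3)·(13/2−5) + (-3)·(5−(-1))) = ½·(15/2 − 9/2 − 18) = -15/2.
[NLM] = ½·((-7/6)·(-1−(13/2)) + (-3)·(13/2−(31/8)) + (-3)·(31/8−(-1))) = ½·(35/4 − 63/8 − 117/8) = -55/8, so the K-coordinate is (-55/8)/(-15/2) = 11/12.
[KNM] = ½·((-1)·(31/8−(13/2)) + (-7/6)·(13/2−5) + (-3)·(5−(31/8))) = ½·(21/8 − 7/4 − 27/8) = -5/4, so the L-coordinate is 1/6.
[KLN] = ½·((-1)·(-1−(31/8)) + (-3)·(31/8−5) + (-7/6)·(5−(-1))) = ½·(39/8 + 27/8 − 7) = 5/8, so the M-coordinate is -1/12.
Check: 11/12 + 1/6 − 1/12 = 1.

(11/12, 1/6, -1/12)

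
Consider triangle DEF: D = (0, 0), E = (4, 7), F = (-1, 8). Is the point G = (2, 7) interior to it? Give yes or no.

yes

Barycentric coordinates of G: (2/39, 23/39, 14/39).
The three coordinates are positive, positive, positive; a point is interior exactly when all three are positive.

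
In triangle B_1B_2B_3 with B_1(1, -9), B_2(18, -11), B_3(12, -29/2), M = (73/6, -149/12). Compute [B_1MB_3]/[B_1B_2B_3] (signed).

1/3

[B_1B_2B_3] = ½·(1·(-11−(-29/2)) + 18·(-29/2−(-9)) + 12·(-9−(-11))) = ½·(7/2 − 99 + 24) = -143/4.
[B_1MB_3] = ½·(1·(-149/12−(-29/2)) + (73/6)·(-29/2−(-9)) + 12·(-9−(-149/12))) = ½·(25/12 − 803/12 + 41) = -143/12, so the ratio is (-143/12)/(-143/4) = 1/3.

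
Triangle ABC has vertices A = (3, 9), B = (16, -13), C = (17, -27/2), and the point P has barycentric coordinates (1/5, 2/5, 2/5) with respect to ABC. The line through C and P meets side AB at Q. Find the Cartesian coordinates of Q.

(35/3, -17/3)

Line CP meets AB where the C-coordinate vanishes; zeroing P's C-weight and renormalizing leaves A, B-weights 1/5 : 2/5 → (1/3, 2/3).
So Q = (1/3)·A + (2/3)·B = (35/3, -17/3).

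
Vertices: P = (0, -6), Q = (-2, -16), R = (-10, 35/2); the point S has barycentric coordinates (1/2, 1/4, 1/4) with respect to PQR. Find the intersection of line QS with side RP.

Line QS meets RP where the Q-coordinate vanishes; zeroing S's Q-weight and renormalizing leaves R, P-weights 1/4 : 1/2 → (1/3, 2/3).
So T = (1/3)·R + (2/3)·P = (-10/3, 11/6).

(-10/3, 11/6)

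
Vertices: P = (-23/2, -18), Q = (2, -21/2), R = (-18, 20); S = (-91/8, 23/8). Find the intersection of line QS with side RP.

Barycentric coordinates of S with respect to PQR: (1/4, 1/4, 1/2).
On side RP the Q-coordinate is zero; dropping S's Q-weight 1/4 and renormalizing the remaining 1/2 : 1/4 gives weights 2/3, 1/3 on R, P.
T = (2/3)·(-18, 20) + (1/3)·(-23/2, -18) = (-95/6, 22/3).

(-95/6, 22/3)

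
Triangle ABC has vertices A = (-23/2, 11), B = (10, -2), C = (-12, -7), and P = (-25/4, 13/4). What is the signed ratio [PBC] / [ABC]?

1/2

[ABC] = ½·((-23/2)·(-2−(-7)) + 10·(-7−11) + (-12)·(11−(-2))) = ½·(-115/2 − 180 − 156) = -787/4.
[PBC] = ½·((-25/4)·(-2−(-7)) + 10·(-7−(13/4)) + (-12)·(13/4−(-2))) = ½·(-125/4 − 205/2 − 63) = -787/8, so the ratio is (-787/8)/(-787/4) = 1/2.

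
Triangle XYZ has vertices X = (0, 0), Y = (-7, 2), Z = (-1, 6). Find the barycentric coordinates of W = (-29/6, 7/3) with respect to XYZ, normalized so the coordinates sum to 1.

(1/6, 2/3, 1/6)

Signed area of the reference triangle: [XYZ] = ½·(0·(2−6) + (-7)·(6−0) + (-1)·(0−2)) = ½·(0 − 42 + 2) = -20.
[WYZ] = ½·((-29/6)·(2−6) + (-7)·(6−(7/3)) + (-1)·(7/3−2)) = ½·(58/3 − 77/3 − 1/3) = -10/3, so the X-coordinate is (-10/3)/(-20) = 1/6.
[XWZ] = ½·(0·(7/3−6) + (-29/6)·(6−0) + (-1)·(0−(7/3))) = ½·(0 − 29 + 7/3) = -40/3, so the Y-coordinate is 2/3.
[XYW] = ½·(0·(2−(7/3)) + (-7)·(7/3−0) + (-29/6)·(0−2)) = ½·(0 − 49/3 + 29/3) = -10/3, so the Z-coordinate is 1/6.
Check: 1/6 + 2/3 + 1/6 = 1.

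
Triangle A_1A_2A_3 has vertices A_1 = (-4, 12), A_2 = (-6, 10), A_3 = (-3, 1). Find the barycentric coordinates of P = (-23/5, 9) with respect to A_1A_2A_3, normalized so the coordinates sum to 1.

Signed area of the reference triangle: [A_1A_2A_3] = ½·((-4)·(10−1) + (-6)·(1−12) + (-3)·(12−10)) = ½·(-36 + 66 − 6) = 12.
[PA_2A_3] = ½·((-23/5)·(10−1) + (-6)·(1−9) + (-3)·(9−10)) = ½·(-207/5 + 48 + 3) = 24/5, so the A_1-coordinate is (24/5)/12 = 2/5.
[A_1PA_3] = ½·((-4)·(9−1) + (-23/5)·(1−12) + (-3)·(12−9)) = ½·(-32 + 253/5 − 9) = 24/5, so the A_2-coordinate is 2/5.
[A_1A_2P] = ½·((-4)·(10−9) + (-6)·(9−12) + (-23/5)·(12−10)) = ½·(-4 + 18 − 46/5) = 12/5, so the A_3-coordinate is 1/5.
Check: 2/5 + 2/5 + 1/5 = 1.

(2/5, 2/5, 1/5)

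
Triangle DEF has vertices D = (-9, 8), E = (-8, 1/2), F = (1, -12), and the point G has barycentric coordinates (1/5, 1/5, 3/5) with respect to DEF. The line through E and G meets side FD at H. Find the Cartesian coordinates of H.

Line EG meets FD where the E-coordinate vanishes; zeroing G's E-weight and renormalizing leaves F, D-weights 3/5 : 1/5 → (3/4, 1/4).
So H = (3/4)·F + (1/4)·D = (-3/2, -7).

(-3/2, -7)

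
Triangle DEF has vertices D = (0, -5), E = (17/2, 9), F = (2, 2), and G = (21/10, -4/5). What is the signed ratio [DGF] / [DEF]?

[DEF] = ½·(0·(9−2) + (17/2)·(2−(-5)) + 2·(-5−9)) = ½·(0 + 119/2 − 28) = 63/4.
[DGF] = ½·(0·(-4/5−2) + (21/10)·(2−(-5)) + 2·(-5−(-4/5))) = ½·(0 + 147/10 − 42/5) = 63/20, so the ratio is (63/20)/(63/4) = 1/5.

1/5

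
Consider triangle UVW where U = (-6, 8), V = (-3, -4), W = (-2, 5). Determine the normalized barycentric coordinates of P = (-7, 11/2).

(7/6, 1/3, -1/2)

Signed area of the reference triangle: [UVW] = ½·((-6)·(-4−5) + (-3)·(5−8) + (-2)·(8−(-4))) = ½·(54 + 9 − 24) = 39/2.
[PVW] = ½·((-7)·(-4−5) + (-3)·(5−(11/2)) + (-2)·(11/2−(-4))) = ½·(63 + 3/2 − 19) = 91/4, so the U-coordinate is (91/4)/(39/2) = 7/6.
[UPW] = ½·((-6)·(11/2−5) + (-7)·(5−8) + (-2)·(8−(11/2))) = ½·(-3 + 21 − 5) = 13/2, so the V-coordinate is 1/3.
[UVP] = ½·((-6)·(-4−(11/2)) + (-3)·(11/2−8) + (-7)·(8−(-4))) = ½·(57 + 15/2 − 84) = -39/4, so the W-coordinate is -1/2.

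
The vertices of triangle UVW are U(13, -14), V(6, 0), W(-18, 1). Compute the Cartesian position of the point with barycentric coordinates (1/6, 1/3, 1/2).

(-29/6, -11/6)

P = (1/6)·U + (1/3)·V + (1/2)·W.
x-coordinate: (1/6)·13 + (1/3)·6 + (1/2)·(-18) = -29/6.
y-coordinate: (1/6)·(-14) + (1/3)·0 + (1/2)·1 = -11/6.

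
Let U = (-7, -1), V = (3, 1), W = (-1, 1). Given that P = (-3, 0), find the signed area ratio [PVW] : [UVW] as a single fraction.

[UVW] = ½·((-7)·(1−1) + 3·(1−(-1)) + (-1)·(-1−1)) = ½·(0 + 6 + 2) = 4.
[PVW] = ½·((-3)·(1−1) + 3·(1−0) + (-1)·(0−1)) = ½·(0 + 3 + 1) = 2, so the ratio is 2/4 = 1/2.

1/2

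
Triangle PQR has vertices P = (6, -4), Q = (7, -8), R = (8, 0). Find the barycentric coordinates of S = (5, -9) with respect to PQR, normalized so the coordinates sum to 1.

(5/4, 1/2, -3/4)

Signed area of the reference triangle: [PQR] = ½·(6·(-8−0) + 7·(0−(-4)) + 8·(-4−(-8))) = ½·(-48 + 28 + 32) = 6.
[SQR] = ½·(5·(-8−0) + 7·(0−(-9)) + 8·(-9−(-8))) = ½·(-40 + 63 − 8) = 15/2, so the P-coordinate is (15/2)/6 = 5/4.
[PSR] = ½·(6·(-9−0) + 5·(0−(-4)) + 8·(-4−(-9))) = ½·(-54 + 20 + 40) = 3, so the Q-coordinate is 1/2.
[PQS] = ½·(6·(-8−(-9)) + 7·(-9−(-4)) + 5·(-4−(-8))) = ½·(6 − 35 + 20) = -9/2, so the R-coordinate is -3/4.
Check: 5/4 + 1/2 − 3/4 = 1.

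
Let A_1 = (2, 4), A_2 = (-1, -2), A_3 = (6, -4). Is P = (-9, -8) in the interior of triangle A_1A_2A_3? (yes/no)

no

Barycentric coordinates of P: (-29/24, 17/6, -5/8).
The three coordinates are negative, positive, negative; a point is interior exactly when all three are positive.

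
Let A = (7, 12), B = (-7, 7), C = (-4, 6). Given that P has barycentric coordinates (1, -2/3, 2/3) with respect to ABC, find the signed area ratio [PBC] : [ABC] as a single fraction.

1

The signed ratio [PBC]/[ABC] equals the barycentric coordinate of P at vertex A, which is 1.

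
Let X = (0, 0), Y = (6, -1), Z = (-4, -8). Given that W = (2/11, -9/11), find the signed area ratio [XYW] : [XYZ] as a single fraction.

1/11

[XYZ] = ½·(0·(-1−(-8)) + 6·(-8−0) + (-4)·(0−(-1))) = ½·(0 − 48 − 4) = -26.
[XYW] = ½·(0·(-1−(-9/11)) + 6·(-9/11−0) + (2/11)·(0−(-1))) = ½·(0 − 54/11 + 2/11) = -26/11, so the ratio is (-26/11)/(-26) = 1/11.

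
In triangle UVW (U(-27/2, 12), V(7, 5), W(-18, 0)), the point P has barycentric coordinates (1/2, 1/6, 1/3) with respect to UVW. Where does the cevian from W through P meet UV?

Line WP meets UV where the W-coordinate vanishes; zeroing P's W-weight and renormalizing leaves U, V-weights 1/2 : 1/6 → (3/4, 1/4).
So Q = (3/4)·U + (1/4)·V = (-67/8, 41/4).

(-67/8, 41/4)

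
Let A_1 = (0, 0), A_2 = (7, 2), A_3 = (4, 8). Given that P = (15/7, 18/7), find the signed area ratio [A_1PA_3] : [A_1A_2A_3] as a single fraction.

[A_1A_2A_3] = ½·(0·(2−8) + 7·(8−0) + 4·(0−2)) = ½·(0 + 56 − 8) = 24.
[A_1PA_3] = ½·(0·(18/7−8) + (15/7)·(8−0) + 4·(0−(18/7))) = ½·(0 + 120/7 − 72/7) = 24/7, so the ratio is (24/7)/24 = 1/7.

1/7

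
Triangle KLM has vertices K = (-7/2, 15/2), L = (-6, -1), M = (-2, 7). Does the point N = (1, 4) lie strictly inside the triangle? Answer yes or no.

no

Barycentric coordinates of N: (-18/7, 3/14, 47/14).
The three coordinates are negative, positive, positive; a point is interior exactly when all three are positive.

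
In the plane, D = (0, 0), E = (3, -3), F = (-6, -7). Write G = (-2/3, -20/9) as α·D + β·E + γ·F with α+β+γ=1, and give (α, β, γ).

(5/9, 2/9, 2/9)

Signed area of the reference triangle: [DEF] = ½·(0·(-3−(-7)) + 3·(-7−0) + (-6)·(0−(-3))) = ½·(0 − 21 − 18) = -39/2.
[GEF] = ½·((-2/3)·(-3−(-7)) + 3·(-7−(-20/9)) + (-6)·(-20/9−(-3))) = ½·(-8/3 − 43/3 − 14/3) = -65/6, so the D-coordinate is (-65/6)/(-39/2) = 5/9.
[DGF] = ½·(0·(-20/9−(-7)) + (-2/3)·(-7−0) + (-6)·(0−(-20/9))) = ½·(0 + 14/3 − 40/3) = -13/3, so the E-coordinate is 2/9.
[DEG] = ½·(0·(-3−(-20/9)) + 3·(-20/9−0) + (-2/3)·(0−(-3))) = ½·(0 − 20/3 − 2) = -13/3, so the F-coordinate is 2/9.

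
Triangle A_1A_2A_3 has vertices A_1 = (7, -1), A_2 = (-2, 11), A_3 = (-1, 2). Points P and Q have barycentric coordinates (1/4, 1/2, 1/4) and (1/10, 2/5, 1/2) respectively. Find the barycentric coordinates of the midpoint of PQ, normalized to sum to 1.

(7/40, 9/20, 3/8)

Since both coordinate triples sum to 1, the midpoint's barycentrics are the componentwise average.
(1/4+1/10)/2 = 7/40; similarly 9/20 and 3/8.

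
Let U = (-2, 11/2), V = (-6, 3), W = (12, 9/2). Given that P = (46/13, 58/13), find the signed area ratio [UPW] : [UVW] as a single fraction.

3/13

[UVW] = ½·((-2)·(3−(9/2)) + (-6)·(9/2−(11/2)) + 12·(11/2−3)) = ½·(3 + 6 + 30) = 39/2.
[UPW] = ½·((-2)·(58/13−(9/2)) + (46/13)·(9/2−(11/2)) + 12·(11/2−(58/13))) = ½·(1/13 − 46/13 + 162/13) = 9/2, so the ratio is (9/2)/(39/2) = 3/13.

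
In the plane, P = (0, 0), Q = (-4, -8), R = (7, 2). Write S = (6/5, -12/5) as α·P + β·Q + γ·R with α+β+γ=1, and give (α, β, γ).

Signed area of the reference triangle: [PQR] = ½·(0·(-8−2) + (-4)·(2−0) + 7·(0−(-8))) = ½·(0 − 8 + 56) = 24.
[SQR] = ½·((6/5)·(-8−2) + (-4)·(2−(-12/5)) + 7·(-12/5−(-8))) = ½·(-12 − 88/5 + 196/5) = 24/5, so the P-coordinate is (24/5)/24 = 1/5.
[PSR] = ½·(0·(-12/5−2) + (6/5)·(2−0) + 7·(0−(-12/5))) = ½·(0 + 12/5 + 84/5) = 48/5, so the Q-coordinate is 2/5.
[PQS] = ½·(0·(-8−(-12/5)) + (-4)·(-12/5−0) + (6/5)·(0−(-8))) = ½·(0 + 48/5 + 48/5) = 48/5, so the R-coordinate is 2/5.
Check: 1/5 + 2/5 + 2/5 = 1.

(1/5, 2/5, 2/5)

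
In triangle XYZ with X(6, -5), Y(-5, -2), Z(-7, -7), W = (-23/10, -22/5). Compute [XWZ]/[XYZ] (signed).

[XYZ] = ½·(6·(-2−(-7)) + (-5)·(-7−(-5)) + (-7)·(-5−(-2))) = ½·(30 + 10 + 21) = 61/2.
[XWZ] = ½·(6·(-22/5−(-7)) + (-23/10)·(-7−(-5)) + (-7)·(-5−(-22/5))) = ½·(78/5 + 23/5 + 21/5) = 61/5, so the ratio is (61/5)/(61/2) = 2/5.

2/5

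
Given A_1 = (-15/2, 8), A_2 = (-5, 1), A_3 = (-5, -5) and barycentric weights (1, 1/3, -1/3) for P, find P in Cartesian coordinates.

(-15/2, 10)

P = 1·A_1 + (1/3)·A_2 + (-1/3)·A_3.
x-coordinate: 1·(-15/2) + (1/3)·(-5) + (-1/3)·(-5) = -15/2.
y-coordinate: 1·8 + (1/3)·1 + (-1/3)·(-5) = 10.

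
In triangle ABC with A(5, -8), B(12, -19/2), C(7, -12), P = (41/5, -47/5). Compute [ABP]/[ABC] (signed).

1/5

[ABC] = ½·(5·(-19/2−(-12)) + 12·(-12−(-8)) + 7·(-8−(-19/2))) = ½·(25/2 − 48 + 21/2) = -25/2.
[ABP] = ½·(5·(-19/2−(-47/5)) + 12·(-47/5−(-8)) + (41/5)·(-8−(-19/2))) = ½·(-1/2 − 84/5 + 123/10) = -5/2, so the ratio is (-5/2)/(-25/2) = 1/5.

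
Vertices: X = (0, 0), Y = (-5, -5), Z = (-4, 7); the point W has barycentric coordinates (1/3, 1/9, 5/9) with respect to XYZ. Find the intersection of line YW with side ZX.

(-5/2, 35/8)

Line YW meets ZX where the Y-coordinate vanishes; zeroing W's Y-weight and renormalizing leaves Z, X-weights 5/9 : 1/3 → (5/8, 3/8).
So V = (5/8)·Z + (3/8)·X = (-5/2, 35/8).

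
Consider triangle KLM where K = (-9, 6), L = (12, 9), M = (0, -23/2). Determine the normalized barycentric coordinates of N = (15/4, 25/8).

(1/4, 1/2, 1/4)

Signed area of the reference triangle: [KLM] = ½·((-9)·(9−(-23/2)) + 12·(-23/2−6) + 0·(6−9)) = ½·(-369/2 − 210 + 0) = -789/4.
[NLM] = ½·((15/4)·(9−(-23/2)) + 12·(-23/2−(25/8)) + 0·(25/8−9)) = ½·(615/8 − 351/2 + 0) = -789/16, so the K-coordinate is (-789/16)/(-789/4) = 1/4.
[KNM] = ½·((-9)·(25/8−(-23/2)) + (15/4)·(-23/2−6) + 0·(6−(25/8))) = ½·(-1053/8 − 525/8 + 0) = -789/8, so the L-coordinate is 1/2.
[KLN] = ½·((-9)·(9−(25/8)) + 12·(25/8−6) + (15/4)·(6−9)) = ½·(-423/8 − 69/2 − 45/4) = -789/16, so the M-coordinate is 1/4.
Check: 1/4 + 1/2 + 1/4 = 1.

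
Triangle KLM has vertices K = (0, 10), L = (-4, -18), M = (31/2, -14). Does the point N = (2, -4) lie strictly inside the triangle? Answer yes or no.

yes

Barycentric coordinates of N: (249/530, 169/530, 56/265).
The three coordinates are positive, positive, positive; a point is interior exactly when all three are positive.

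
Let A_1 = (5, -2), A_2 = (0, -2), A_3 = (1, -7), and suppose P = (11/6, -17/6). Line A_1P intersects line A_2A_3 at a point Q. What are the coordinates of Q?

(1/4, -13/4)

Barycentric coordinates of P with respect to A_1A_2A_3: (1/3, 1/2, 1/6).
On side A_2A_3 the A_1-coordinate is zero; dropping P's A_1-weight 1/3 and renormalizing the remaining 1/2 : 1/6 gives weights 3/4, 1/4 on A_2, A_3.
Q = (3/4)·(0, -2) + (1/4)·(1, -7) = (1/4, -13/4).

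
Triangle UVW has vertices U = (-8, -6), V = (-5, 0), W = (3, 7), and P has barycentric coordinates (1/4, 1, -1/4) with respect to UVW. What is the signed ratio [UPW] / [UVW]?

The signed ratio [UPW]/[UVW] equals the barycentric coordinate of P at vertex V, which is 1.

1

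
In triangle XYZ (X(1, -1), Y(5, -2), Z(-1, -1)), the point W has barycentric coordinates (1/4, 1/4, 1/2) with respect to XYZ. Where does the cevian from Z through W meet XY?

(3, -3/2)

Line ZW meets XY where the Z-coordinate vanishes; zeroing W's Z-weight and renormalizing leaves X, Y-weights 1/4 : 1/4 → (1/2, 1/2).
So V = (1/2)·X + (1/2)·Y = (3, -3/2).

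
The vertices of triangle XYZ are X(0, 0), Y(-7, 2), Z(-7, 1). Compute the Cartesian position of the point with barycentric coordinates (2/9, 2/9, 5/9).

W = (2/9)·X + (2/9)·Y + (5/9)·Z.
x-coordinate: (2/9)·0 + (2/9)·(-7) + (5/9)·(-7) = -49/9.
y-coordinate: (2/9)·0 + (2/9)·2 + (5/9)·1 = 1.

(-49/9, 1)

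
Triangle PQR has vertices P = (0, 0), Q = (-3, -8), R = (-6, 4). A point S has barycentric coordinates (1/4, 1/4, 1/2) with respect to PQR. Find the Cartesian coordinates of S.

(-15/4, 0)

S = (1/4)·P + (1/4)·Q + (1/2)·R.
x-coordinate: (1/4)·0 + (1/4)·(-3) + (1/2)·(-6) = -15/4.
y-coordinate: (1/4)·0 + (1/4)·(-8) + (1/2)·4 = 0.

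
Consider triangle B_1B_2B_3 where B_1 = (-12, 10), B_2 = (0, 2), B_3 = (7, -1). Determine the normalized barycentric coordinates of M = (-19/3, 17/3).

(1/3, 1, -1/3)

Signed area of the reference triangle: [B_1B_2B_3] = ½·((-12)·(2−(-1)) + 0·(-1−10) + 7·(10−2)) = ½·(-36 + 0 + 56) = 10.
[MB_2B_3] = ½·((-19/3)·(2−(-1)) + 0·(-1−(17/3)) + 7·(17/3−2)) = ½·(-19 + 0 + 77/3) = 10/3, so the B_1-coordinate is (10/3)/10 = 1/3.
[B_1MB_3] = ½·((-12)·(17/3−(-1)) + (-19/3)·(-1−10) + 7·(10−(17/3))) = ½·(-80 + 209/3 + 91/3) = 10, so the B_2-coordinate is 1.
[B_1B_2M] = ½·((-12)·(2−(17/3)) + 0·(17/3−10) + (-19/3)·(10−2)) = ½·(44 + 0 − 152/3) = -10/3, so the B_3-coordinate is -1/3.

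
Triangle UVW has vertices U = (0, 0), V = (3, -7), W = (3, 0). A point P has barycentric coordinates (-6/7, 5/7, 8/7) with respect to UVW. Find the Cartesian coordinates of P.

(39/7, -5)

P = (-6/7)·U + (5/7)·V + (8/7)·W.
x-coordinate: (-6/7)·0 + (5/7)·3 + (8/7)·3 = 39/7.
y-coordinate: (-6/7)·0 + (5/7)·(-7) + (8/7)·0 = -5.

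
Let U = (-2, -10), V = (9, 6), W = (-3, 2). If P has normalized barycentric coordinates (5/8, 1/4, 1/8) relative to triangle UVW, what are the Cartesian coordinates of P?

(5/8, -9/2)

P = (5/8)·U + (1/4)·V + (1/8)·W.
x-coordinate: (5/8)·(-2) + (1/4)·9 + (1/8)·(-3) = 5/8.
y-coordinate: (5/8)·(-10) + (1/4)·6 + (1/8)·2 = -9/2.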